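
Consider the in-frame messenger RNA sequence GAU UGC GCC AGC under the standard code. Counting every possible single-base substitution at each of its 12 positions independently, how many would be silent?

Codon 1 (GAU, Asp): 1 synonymous substitution.
Codon 2 (UGC, Cys): 1 synonymous substitution.
Codon 3 (GCC, Ala): 3 synonymous substitutions.
Codon 4 (AGC, Ser): 1 synonymous substitution.
Total: 1 + 1 + 3 + 1 = 6.

6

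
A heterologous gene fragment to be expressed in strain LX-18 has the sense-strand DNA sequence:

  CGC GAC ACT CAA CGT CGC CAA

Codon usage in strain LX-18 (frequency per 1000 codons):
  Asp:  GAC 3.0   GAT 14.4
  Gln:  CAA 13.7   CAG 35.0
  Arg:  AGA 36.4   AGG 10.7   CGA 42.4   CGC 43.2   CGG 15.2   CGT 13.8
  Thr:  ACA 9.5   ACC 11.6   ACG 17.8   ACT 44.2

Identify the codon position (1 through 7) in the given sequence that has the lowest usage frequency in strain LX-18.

Codon 1 CGC (Arg): 43.2 per 1000.
Codon 2 GAC (Asp): 3.0 per 1000.
Codon 3 ACT (Thr): 44.2 per 1000.
Codon 4 CAA (Gln): 13.7 per 1000.
Codon 5 CGT (Arg): 13.8 per 1000.
Codon 6 CGC (Arg): 43.2 per 1000.
Codon 7 CAA (Gln): 13.7 per 1000.
Lowest frequency is 3.0 at codon 2.

2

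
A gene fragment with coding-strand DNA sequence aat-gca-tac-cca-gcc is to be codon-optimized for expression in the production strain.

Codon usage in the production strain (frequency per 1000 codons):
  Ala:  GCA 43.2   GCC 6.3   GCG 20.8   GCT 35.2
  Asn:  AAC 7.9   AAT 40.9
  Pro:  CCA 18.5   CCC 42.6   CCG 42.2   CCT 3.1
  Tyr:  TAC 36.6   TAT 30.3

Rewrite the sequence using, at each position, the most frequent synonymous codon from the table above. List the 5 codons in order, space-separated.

AAT GCA TAC CCC GCA

Codon 1 (Asn): best is AAT at 40.9.
Codon 2 (Ala): best is GCA at 43.2.
Codon 3 (Tyr): best is TAC at 36.6.
Codon 4 (Pro): best is CCC at 42.6.
Codon 5 (Ala): best is GCA at 43.2.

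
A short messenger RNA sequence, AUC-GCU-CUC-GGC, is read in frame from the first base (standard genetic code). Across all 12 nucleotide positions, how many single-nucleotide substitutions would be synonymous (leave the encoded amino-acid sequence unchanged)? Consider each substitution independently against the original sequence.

Codon 1 (AUC, Ile): 2 synonymous substitutions.
Codon 2 (GCU, Ala): 3 synonymous substitutions.
Codon 3 (CUC, Leu): 3 synonymous substitutions.
Codon 4 (GGC, Gly): 3 synonymous substitutions.
Total: 2 + 3 + 3 + 3 = 11.

11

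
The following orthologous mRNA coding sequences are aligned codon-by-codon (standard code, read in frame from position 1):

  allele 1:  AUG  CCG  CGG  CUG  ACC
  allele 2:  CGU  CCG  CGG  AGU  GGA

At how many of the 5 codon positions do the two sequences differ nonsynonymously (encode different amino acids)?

3

Codon 1: AUG Met / CGU Arg — nonsynonymous.
Codon 2: CCG Pro / CCG Pro — identical.
Codon 3: CGG Arg / CGG Arg — identical.
Codon 4: CUG Leu / AGU Ser — nonsynonymous.
Codon 5: ACC Thr / GGA Gly — nonsynonymous.
Nonsynonymous differences: 3.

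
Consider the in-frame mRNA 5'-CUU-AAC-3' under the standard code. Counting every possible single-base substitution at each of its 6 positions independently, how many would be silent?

Codon 1 (CUU, Leu): 3 synonymous substitutions.
Codon 2 (AAC, Asn): 1 synonymous substitution.
Total: 3 + 1 = 4.

4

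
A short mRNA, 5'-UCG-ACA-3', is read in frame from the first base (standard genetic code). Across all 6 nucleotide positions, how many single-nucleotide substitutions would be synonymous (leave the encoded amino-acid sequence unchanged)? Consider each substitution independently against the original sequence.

Codon 1 (UCG, Ser): 3 synonymous substitutions.
Codon 2 (ACA, Thr): 3 synonymous substitutions.
Total: 3 + 3 = 6.

6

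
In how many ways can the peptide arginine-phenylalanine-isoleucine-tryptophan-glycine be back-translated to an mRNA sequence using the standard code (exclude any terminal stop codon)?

144

Arg: 6 codons.
Phe: 2 codons.
Ile: 3 codons.
Trp: 1 codon.
Gly: 4 codons.
6 × 2 × 3 × 1 × 4 = 144.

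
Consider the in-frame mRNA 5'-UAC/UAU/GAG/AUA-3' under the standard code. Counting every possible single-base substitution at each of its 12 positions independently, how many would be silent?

Codon 1 (UAC, Tyr): 1 synonymous substitution.
Codon 2 (UAU, Tyr): 1 synonymous substitution.
Codon 3 (GAG, Glu): 1 synonymous substitution.
Codon 4 (AUA, Ile): 2 synonymous substitutions.
Total: 1 + 1 + 1 + 2 = 5.

5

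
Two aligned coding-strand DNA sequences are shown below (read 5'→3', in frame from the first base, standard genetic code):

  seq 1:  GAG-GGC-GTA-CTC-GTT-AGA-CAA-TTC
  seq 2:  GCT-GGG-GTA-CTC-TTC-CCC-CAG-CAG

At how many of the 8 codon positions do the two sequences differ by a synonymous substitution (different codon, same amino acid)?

Codon 1: GAG Glu / GCT Ala — nonsynonymous.
Codon 2: GGC Gly / GGG Gly — synonymous.
Codon 3: GTA Val / GTA Val — identical.
Codon 4: CTC Leu / CTC Leu — identical.
Codon 5: GTT Val / TTC Phe — nonsynonymous.
Codon 6: AGA Arg / CCC Pro — nonsynonymous.
Codon 7: CAA Gln / CAG Gln — synonymous.
Codon 8: TTC Phe / CAG Gln — nonsynonymous.
Synonymous differences: 2.

2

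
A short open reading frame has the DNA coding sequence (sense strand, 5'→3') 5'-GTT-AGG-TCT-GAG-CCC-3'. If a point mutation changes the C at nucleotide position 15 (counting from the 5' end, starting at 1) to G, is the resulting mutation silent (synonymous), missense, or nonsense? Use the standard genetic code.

silent

Position 15 falls in codon 5: CCC → Pro.
After the substitution the codon is CCG → Pro.
Both encode Pro, so the change is synonymous.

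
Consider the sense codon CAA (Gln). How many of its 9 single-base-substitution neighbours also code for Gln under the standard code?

Position 1: none → 0 synonymous.
Position 2: none → 0 synonymous.
Position 3: CAG → 1 synonymous.
Total: 0 + 0 + 1 = 1.

1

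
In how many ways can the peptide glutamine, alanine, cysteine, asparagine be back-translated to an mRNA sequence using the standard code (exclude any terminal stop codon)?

32

Gln: 2 codons.
Ala: 4 codons.
Cys: 2 codons.
Asn: 2 codons.
2 × 4 × 2 × 2 = 32.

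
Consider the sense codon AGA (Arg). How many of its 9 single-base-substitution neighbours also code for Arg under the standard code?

Position 1: CGA → 1 synonymous.
Position 2: none → 0 synonymous.
Position 3: AGG → 1 synonymous.
Total: 1 + 0 + 1 = 2.

2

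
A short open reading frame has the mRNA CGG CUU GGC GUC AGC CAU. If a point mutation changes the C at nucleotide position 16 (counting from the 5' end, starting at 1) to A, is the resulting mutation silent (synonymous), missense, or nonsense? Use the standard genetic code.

missense

Position 16 falls in codon 6: CAU → His.
After the substitution the codon is AAU → Asn.
His ≠ Asn, so this is a missense mutation.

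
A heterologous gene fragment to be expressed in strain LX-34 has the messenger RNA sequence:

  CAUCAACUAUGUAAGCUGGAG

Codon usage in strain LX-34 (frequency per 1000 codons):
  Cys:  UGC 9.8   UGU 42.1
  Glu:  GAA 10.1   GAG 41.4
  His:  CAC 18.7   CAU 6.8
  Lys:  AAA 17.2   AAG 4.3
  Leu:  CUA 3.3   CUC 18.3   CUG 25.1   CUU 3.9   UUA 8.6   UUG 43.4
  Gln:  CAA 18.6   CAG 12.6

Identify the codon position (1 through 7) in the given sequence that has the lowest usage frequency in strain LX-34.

Codon 1 CAU (His): 6.8 per 1000.
Codon 2 CAA (Gln): 18.6 per 1000.
Codon 3 CUA (Leu): 3.3 per 1000.
Codon 4 UGU (Cys): 42.1 per 1000.
Codon 5 AAG (Lys): 4.3 per 1000.
Codon 6 CUG (Leu): 25.1 per 1000.
Codon 7 GAG (Glu): 41.4 per 1000.
Lowest frequency is 3.3 at codon 3.

3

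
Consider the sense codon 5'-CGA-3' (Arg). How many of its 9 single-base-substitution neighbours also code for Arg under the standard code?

4

Position 1: AGA → 1 synonymous.
Position 2: none → 0 synonymous.
Position 3: CGU, CGC, CGG → 3 synonymous.
Total: 1 + 0 + 3 = 4.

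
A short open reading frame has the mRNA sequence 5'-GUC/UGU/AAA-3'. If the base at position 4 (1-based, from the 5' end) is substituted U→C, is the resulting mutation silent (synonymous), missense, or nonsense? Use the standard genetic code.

Position 4 falls in codon 2: UGU → Cys.
After the substitution the codon is CGU → Arg.
Cys ≠ Arg, so this is a missense mutation.

missense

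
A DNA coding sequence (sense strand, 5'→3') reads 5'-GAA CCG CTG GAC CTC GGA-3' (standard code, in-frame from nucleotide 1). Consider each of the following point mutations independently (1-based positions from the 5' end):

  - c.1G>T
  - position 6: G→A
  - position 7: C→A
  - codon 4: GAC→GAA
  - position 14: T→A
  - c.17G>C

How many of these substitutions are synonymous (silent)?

Codon 1: GAA (Glu) → TAA (Stop) — nonsense.
Codon 2: CCG (Pro) → CCA (Pro) — synonymous.
Codon 3: CTG (Leu) → ATG (Met) — missense.
Codon 4: GAC (Asp) → GAA (Glu) — missense.
Codon 5: CTC (Leu) → CAC (His) — missense.
Codon 6: GGA (Gly) → GCA (Ala) — missense.
Synonymous: 1 of 6.

1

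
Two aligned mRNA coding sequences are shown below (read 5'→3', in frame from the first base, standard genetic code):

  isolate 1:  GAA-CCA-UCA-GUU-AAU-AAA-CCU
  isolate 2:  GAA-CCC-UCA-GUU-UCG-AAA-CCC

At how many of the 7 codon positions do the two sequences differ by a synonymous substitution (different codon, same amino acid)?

Codon 1: GAA Glu / GAA Glu — identical.
Codon 2: CCA Pro / CCC Pro — synonymous.
Codon 3: UCA Ser / UCA Ser — identical.
Codon 4: GUU Val / GUU Val — identical.
Codon 5: AAU Asn / UCG Ser — nonsynonymous.
Codon 6: AAA Lys / AAA Lys — identical.
Codon 7: CCU Pro / CCC Pro — synonymous.
Synonymous differences: 2.

2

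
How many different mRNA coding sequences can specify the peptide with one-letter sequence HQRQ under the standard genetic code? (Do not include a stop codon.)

His: 2 codons.
Gln: 2 codons.
Arg: 6 codons.
Gln: 2 codons.
2 × 2 × 6 × 2 = 48.

48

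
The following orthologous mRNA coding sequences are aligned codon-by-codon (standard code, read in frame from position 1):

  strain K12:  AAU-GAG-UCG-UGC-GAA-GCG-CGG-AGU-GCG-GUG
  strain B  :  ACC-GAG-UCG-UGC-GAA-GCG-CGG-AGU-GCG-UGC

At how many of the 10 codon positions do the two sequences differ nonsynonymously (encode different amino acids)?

2

Codon 1: AAU Asn / ACC Thr — nonsynonymous.
Codon 2: GAG Glu / GAG Glu — identical.
Codon 3: UCG Ser / UCG Ser — identical.
Codon 4: UGC Cys / UGC Cys — identical.
Codon 5: GAA Glu / GAA Glu — identical.
Codon 6: GCG Ala / GCG Ala — identical.
Codon 7: CGG Arg / CGG Arg — identical.
Codon 8: AGU Ser / AGU Ser — identical.
Codon 9: GCG Ala / GCG Ala — identical.
Codon 10: GUG Val / UGC Cys — nonsynonymous.
Nonsynonymous differences: 2.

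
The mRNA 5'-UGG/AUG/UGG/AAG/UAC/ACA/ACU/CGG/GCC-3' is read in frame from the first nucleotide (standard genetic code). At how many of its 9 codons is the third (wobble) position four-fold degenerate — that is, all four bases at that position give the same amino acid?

4

Codon 1 UGG (Trp): third position 1-fold.
Codon 2 AUG (Met): third position 1-fold.
Codon 3 UGG (Trp): third position 1-fold.
Codon 4 AAG (Lys): third position 2-fold.
Codon 5 UAC (Tyr): third position 2-fold.
Codon 6 ACA (Thr): third position 4-fold.
Codon 7 ACU (Thr): third position 4-fold.
Codon 8 CGG (Arg): third position 4-fold.
Codon 9 GCC (Ala): third position 4-fold.
Four-fold degenerate third positions: 4.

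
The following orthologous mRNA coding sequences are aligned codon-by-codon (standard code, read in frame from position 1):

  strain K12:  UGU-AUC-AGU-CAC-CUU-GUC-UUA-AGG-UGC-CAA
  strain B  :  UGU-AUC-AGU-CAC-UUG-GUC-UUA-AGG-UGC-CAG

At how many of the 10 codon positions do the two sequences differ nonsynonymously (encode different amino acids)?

0

Codon 1: UGU Cys / UGU Cys — identical.
Codon 2: AUC Ile / AUC Ile — identical.
Codon 3: AGU Ser / AGU Ser — identical.
Codon 4: CAC His / CAC His — identical.
Codon 5: CUU Leu / UUG Leu — synonymous.
Codon 6: GUC Val / GUC Val — identical.
Codon 7: UUA Leu / UUA Leu — identical.
Codon 8: AGG Arg / AGG Arg — identical.
Codon 9: UGC Cys / UGC Cys — identical.
Codon 10: CAA Gln / CAG Gln — synonymous.
Nonsynonymous differences: 0.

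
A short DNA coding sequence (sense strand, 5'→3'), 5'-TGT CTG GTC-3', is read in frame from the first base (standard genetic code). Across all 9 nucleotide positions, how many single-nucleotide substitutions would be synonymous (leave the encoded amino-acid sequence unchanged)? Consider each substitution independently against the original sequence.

Codon 1 (TGT, Cys): 1 synonymous substitution.
Codon 2 (CTG, Leu): 4 synonymous substitutions.
Codon 3 (GTC, Val): 3 synonymous substitutions.
Total: 1 + 4 + 3 = 8.

8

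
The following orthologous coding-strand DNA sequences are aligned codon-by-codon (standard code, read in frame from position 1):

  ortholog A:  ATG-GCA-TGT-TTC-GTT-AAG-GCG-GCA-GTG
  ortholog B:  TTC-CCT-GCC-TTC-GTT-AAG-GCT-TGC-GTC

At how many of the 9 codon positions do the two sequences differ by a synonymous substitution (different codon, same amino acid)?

2

Codon 1: ATG Met / TTC Phe — nonsynonymous.
Codon 2: GCA Ala / CCT Pro — nonsynonymous.
Codon 3: TGT Cys / GCC Ala — nonsynonymous.
Codon 4: TTC Phe / TTC Phe — identical.
Codon 5: GTT Val / GTT Val — identical.
Codon 6: AAG Lys / AAG Lys — identical.
Codon 7: GCG Ala / GCT Ala — synonymous.
Codon 8: GCA Ala / TGC Cys — nonsynonymous.
Codon 9: GTG Val / GTC Val — synonymous.
Synonymous differences: 2.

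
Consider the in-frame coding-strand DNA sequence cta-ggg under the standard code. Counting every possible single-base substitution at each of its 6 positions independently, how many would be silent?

7

Codon 1 (CTA, Leu): 4 synonymous substitutions.
Codon 2 (GGG, Gly): 3 synonymous substitutions.
Total: 4 + 3 = 7.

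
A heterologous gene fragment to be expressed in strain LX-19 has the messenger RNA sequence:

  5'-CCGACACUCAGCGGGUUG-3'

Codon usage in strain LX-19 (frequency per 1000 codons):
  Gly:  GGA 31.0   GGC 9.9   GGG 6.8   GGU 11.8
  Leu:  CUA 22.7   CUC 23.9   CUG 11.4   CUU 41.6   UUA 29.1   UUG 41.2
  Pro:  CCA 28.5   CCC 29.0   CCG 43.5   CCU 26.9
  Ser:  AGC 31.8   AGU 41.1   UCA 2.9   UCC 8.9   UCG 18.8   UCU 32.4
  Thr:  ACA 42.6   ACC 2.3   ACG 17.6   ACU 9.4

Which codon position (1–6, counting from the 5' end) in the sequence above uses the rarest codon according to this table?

5

Codon 1 CCG (Pro): 43.5 per 1000.
Codon 2 ACA (Thr): 42.6 per 1000.
Codon 3 CUC (Leu): 23.9 per 1000.
Codon 4 AGC (Ser): 31.8 per 1000.
Codon 5 GGG (Gly): 6.8 per 1000.
Codon 6 UUG (Leu): 41.2 per 1000.
Lowest frequency is 6.8 at codon 5.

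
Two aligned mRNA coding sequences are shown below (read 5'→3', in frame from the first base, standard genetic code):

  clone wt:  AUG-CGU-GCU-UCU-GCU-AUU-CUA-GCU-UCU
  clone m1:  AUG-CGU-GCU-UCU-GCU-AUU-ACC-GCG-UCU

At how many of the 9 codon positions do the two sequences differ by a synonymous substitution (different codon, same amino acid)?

1

Codon 1: AUG Met / AUG Met — identical.
Codon 2: CGU Arg / CGU Arg — identical.
Codon 3: GCU Ala / GCU Ala — identical.
Codon 4: UCU Ser / UCU Ser — identical.
Codon 5: GCU Ala / GCU Ala — identical.
Codon 6: AUU Ile / AUU Ile — identical.
Codon 7: CUA Leu / ACC Thr — nonsynonymous.
Codon 8: GCU Ala / GCG Ala — synonymous.
Codon 9: UCU Ser / UCU Ser — identical.
Synonymous differences: 1.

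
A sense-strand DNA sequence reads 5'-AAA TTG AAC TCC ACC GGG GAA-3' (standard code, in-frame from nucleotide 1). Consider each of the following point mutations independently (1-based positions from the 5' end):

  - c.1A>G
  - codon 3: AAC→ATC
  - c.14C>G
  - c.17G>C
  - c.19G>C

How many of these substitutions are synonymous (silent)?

0

Codon 1: AAA (Lys) → GAA (Glu) — missense.
Codon 3: AAC (Asn) → ATC (Ile) — missense.
Codon 5: ACC (Thr) → AGC (Ser) — missense.
Codon 6: GGG (Gly) → GCG (Ala) — missense.
Codon 7: GAA (Glu) → CAA (Gln) — missense.
Synonymous: 0 of 5.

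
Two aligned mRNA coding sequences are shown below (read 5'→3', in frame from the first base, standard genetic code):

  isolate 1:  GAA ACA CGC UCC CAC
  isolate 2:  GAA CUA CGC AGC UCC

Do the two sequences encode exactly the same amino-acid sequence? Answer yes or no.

Codon 1: GAA Glu / GAA Glu — identical.
Codon 2: ACA Thr / CUA Leu — nonsynonymous.
Codon 3: CGC Arg / CGC Arg — identical.
Codon 4: UCC Ser / AGC Ser — synonymous.
Codon 5: CAC His / UCC Ser — nonsynonymous.
Nonsynonymous differences: 2 → different protein.

no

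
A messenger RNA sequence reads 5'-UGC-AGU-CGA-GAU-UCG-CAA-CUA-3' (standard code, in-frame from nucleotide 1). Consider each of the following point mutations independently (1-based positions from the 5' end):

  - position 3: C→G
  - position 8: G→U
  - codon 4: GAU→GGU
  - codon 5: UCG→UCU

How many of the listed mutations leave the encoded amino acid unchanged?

Codon 1: UGC (Cys) → UGG (Trp) — missense.
Codon 3: CGA (Arg) → CUA (Leu) — missense.
Codon 4: GAU (Asp) → GGU (Gly) — missense.
Codon 5: UCG (Ser) → UCU (Ser) — synonymous.
Synonymous: 1 of 4.

1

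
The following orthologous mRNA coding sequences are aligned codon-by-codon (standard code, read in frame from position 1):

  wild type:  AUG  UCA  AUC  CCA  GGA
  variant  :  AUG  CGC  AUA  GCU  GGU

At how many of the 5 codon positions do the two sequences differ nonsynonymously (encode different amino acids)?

Codon 1: AUG Met / AUG Met — identical.
Codon 2: UCA Ser / CGC Arg — nonsynonymous.
Codon 3: AUC Ile / AUA Ile — synonymous.
Codon 4: CCA Pro / GCU Ala — nonsynonymous.
Codon 5: GGA Gly / GGU Gly — synonymous.
Nonsynonymous differences: 2.

2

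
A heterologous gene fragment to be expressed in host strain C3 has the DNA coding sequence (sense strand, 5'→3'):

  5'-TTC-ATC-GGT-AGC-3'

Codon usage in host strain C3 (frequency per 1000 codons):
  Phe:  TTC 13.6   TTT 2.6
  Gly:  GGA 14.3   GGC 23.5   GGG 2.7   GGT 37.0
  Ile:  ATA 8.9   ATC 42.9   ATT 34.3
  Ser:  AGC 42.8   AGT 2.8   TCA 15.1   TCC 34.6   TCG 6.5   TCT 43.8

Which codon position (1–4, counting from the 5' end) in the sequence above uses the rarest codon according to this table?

Codon 1 TTC (Phe): 13.6 per 1000.
Codon 2 ATC (Ile): 42.9 per 1000.
Codon 3 GGT (Gly): 37.0 per 1000.
Codon 4 AGC (Ser): 42.8 per 1000.
Lowest frequency is 13.6 at codon 1.

1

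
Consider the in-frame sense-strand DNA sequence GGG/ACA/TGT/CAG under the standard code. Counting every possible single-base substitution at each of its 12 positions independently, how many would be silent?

8

Codon 1 (GGG, Gly): 3 synonymous substitutions.
Codon 2 (ACA, Thr): 3 synonymous substitutions.
Codon 3 (TGT, Cys): 1 synonymous substitution.
Codon 4 (CAG, Gln): 1 synonymous substitution.
Total: 3 + 3 + 1 + 1 = 8.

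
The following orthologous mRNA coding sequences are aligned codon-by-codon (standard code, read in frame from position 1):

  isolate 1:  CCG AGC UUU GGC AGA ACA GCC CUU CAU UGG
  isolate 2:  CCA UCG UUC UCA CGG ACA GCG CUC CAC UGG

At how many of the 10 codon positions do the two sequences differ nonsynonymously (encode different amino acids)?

1

Codon 1: CCG Pro / CCA Pro — synonymous.
Codon 2: AGC Ser / UCG Ser — synonymous.
Codon 3: UUU Phe / UUC Phe — synonymous.
Codon 4: GGC Gly / UCA Ser — nonsynonymous.
Codon 5: AGA Arg / CGG Arg — synonymous.
Codon 6: ACA Thr / ACA Thr — identical.
Codon 7: GCC Ala / GCG Ala — synonymous.
Codon 8: CUU Leu / CUC Leu — synonymous.
Codon 9: CAU His / CAC His — synonymous.
Codon 10: UGG Trp / UGG Trp — identical.
Nonsynonymous differences: 1.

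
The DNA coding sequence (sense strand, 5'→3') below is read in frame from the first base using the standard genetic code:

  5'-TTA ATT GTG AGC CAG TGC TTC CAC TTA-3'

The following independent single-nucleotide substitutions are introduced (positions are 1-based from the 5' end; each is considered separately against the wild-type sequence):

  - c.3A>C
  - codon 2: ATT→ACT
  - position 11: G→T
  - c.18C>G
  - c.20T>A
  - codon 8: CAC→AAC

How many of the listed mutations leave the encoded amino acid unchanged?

0

Codon 1: TTA (Leu) → TTC (Phe) — missense.
Codon 2: ATT (Ile) → ACT (Thr) — missense.
Codon 4: AGC (Ser) → ATC (Ile) — missense.
Codon 6: TGC (Cys) → TGG (Trp) — missense.
Codon 7: TTC (Phe) → TAC (Tyr) — missense.
Codon 8: CAC (His) → AAC (Asn) — missense.
Synonymous: 0 of 6.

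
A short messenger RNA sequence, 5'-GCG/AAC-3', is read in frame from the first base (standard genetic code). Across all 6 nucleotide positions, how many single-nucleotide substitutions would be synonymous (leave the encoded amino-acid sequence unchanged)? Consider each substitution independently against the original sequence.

4

Codon 1 (GCG, Ala): 3 synonymous substitutions.
Codon 2 (AAC, Asn): 1 synonymous substitution.
Total: 3 + 1 = 4.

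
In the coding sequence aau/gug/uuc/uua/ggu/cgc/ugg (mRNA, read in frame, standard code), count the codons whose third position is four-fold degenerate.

Codon 1 AAU (Asn): third position 2-fold.
Codon 2 GUG (Val): third position 4-fold.
Codon 3 UUC (Phe): third position 2-fold.
Codon 4 UUA (Leu): third position 2-fold.
Codon 5 GGU (Gly): third position 4-fold.
Codon 6 CGC (Arg): third position 4-fold.
Codon 7 UGG (Trp): third position 1-fold.
Four-fold degenerate third positions: 3.

3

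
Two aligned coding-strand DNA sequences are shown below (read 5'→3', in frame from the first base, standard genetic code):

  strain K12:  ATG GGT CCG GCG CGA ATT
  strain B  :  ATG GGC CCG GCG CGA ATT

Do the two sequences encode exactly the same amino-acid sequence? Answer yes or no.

Codon 1: ATG Met / ATG Met — identical.
Codon 2: GGT Gly / GGC Gly — synonymous.
Codon 3: CCG Pro / CCG Pro — identical.
Codon 4: GCG Ala / GCG Ala — identical.
Codon 5: CGA Arg / CGA Arg — identical.
Codon 6: ATT Ile / ATT Ile — identical.
Nonsynonymous differences: 0 → same protein.

yes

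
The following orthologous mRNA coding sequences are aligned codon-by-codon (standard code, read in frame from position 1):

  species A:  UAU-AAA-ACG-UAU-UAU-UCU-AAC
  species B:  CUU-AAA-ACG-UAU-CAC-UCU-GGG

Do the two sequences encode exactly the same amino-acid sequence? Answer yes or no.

no

Codon 1: UAU Tyr / CUU Leu — nonsynonymous.
Codon 2: AAA Lys / AAA Lys — identical.
Codon 3: ACG Thr / ACG Thr — identical.
Codon 4: UAU Tyr / UAU Tyr — identical.
Codon 5: UAU Tyr / CAC His — nonsynonymous.
Codon 6: UCU Ser / UCU Ser — identical.
Codon 7: AAC Asn / GGG Gly — nonsynonymous.
Nonsynonymous differences: 3 → different protein.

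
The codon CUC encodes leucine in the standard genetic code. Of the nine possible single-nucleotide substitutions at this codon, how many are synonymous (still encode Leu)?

Position 1: none → 0 synonymous.
Position 2: none → 0 synonymous.
Position 3: CUU, CUA, CUG → 3 synonymous.
Total: 0 + 0 + 3 = 3.

3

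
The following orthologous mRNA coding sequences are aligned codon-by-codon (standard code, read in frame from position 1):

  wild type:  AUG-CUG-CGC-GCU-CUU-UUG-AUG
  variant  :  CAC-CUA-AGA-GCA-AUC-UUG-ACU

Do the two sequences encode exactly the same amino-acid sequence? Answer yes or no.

no

Codon 1: AUG Met / CAC His — nonsynonymous.
Codon 2: CUG Leu / CUA Leu — synonymous.
Codon 3: CGC Arg / AGA Arg — synonymous.
Codon 4: GCU Ala / GCA Ala — synonymous.
Codon 5: CUU Leu / AUC Ile — nonsynonymous.
Codon 6: UUG Leu / UUG Leu — identical.
Codon 7: AUG Met / ACU Thr — nonsynonymous.
Nonsynonymous differences: 3 → different protein.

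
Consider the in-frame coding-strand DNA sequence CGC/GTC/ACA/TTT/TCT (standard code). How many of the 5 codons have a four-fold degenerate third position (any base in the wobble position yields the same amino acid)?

Codon 1 CGC (Arg): third position 4-fold.
Codon 2 GTC (Val): third position 4-fold.
Codon 3 ACA (Thr): third position 4-fold.
Codon 4 TTT (Phe): third position 2-fold.
Codon 5 TCT (Ser): third position 4-fold.
Four-fold degenerate third positions: 4.

4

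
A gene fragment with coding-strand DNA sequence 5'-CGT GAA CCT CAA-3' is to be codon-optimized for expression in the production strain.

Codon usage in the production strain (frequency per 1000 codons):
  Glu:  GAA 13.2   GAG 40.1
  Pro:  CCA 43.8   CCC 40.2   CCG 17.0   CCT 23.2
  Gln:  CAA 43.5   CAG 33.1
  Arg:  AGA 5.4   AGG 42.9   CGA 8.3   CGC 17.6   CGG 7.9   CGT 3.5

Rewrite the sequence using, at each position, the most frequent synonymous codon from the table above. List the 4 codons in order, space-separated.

Codon 1 (Arg): best is AGG at 42.9.
Codon 2 (Glu): best is GAG at 40.1.
Codon 3 (Pro): best is CCA at 43.8.
Codon 4 (Gln): best is CAA at 43.5.

AGG GAG CCA CAA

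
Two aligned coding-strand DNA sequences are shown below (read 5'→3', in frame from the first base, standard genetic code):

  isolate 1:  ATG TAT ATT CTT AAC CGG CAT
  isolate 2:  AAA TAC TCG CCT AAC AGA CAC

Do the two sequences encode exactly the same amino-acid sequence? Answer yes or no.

Codon 1: ATG Met / AAA Lys — nonsynonymous.
Codon 2: TAT Tyr / TAC Tyr — synonymous.
Codon 3: ATT Ile / TCG Ser — nonsynonymous.
Codon 4: CTT Leu / CCT Pro — nonsynonymous.
Codon 5: AAC Asn / AAC Asn — identical.
Codon 6: CGG Arg / AGA Arg — synonymous.
Codon 7: CAT His / CAC His — synonymous.
Nonsynonymous differences: 3 → different protein.

no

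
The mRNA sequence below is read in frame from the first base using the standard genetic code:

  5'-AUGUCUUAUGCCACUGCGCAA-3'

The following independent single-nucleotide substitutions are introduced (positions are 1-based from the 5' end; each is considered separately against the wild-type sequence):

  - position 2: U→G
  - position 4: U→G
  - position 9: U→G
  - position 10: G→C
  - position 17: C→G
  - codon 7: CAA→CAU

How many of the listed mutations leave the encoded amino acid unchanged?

0

Codon 1: AUG (Met) → AGG (Arg) — missense.
Codon 2: UCU (Ser) → GCU (Ala) — missense.
Codon 3: UAU (Tyr) → UAG (Stop) — nonsense.
Codon 4: GCC (Ala) → CCC (Pro) — missense.
Codon 6: GCG (Ala) → GGG (Gly) — missense.
Codon 7: CAA (Gln) → CAU (His) — missense.
Synonymous: 0 of 6.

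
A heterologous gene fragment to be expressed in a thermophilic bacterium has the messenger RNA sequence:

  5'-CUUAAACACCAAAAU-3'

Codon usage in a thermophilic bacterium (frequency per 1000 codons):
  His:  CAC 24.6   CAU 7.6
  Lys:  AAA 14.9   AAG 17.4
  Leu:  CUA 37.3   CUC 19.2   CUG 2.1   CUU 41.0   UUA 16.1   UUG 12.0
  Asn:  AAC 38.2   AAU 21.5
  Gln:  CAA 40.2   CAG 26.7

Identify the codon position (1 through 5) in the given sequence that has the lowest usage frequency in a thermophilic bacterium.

2

Codon 1 CUU (Leu): 41.0 per 1000.
Codon 2 AAA (Lys): 14.9 per 1000.
Codon 3 CAC (His): 24.6 per 1000.
Codon 4 CAA (Gln): 40.2 per 1000.
Codon 5 AAU (Asn): 21.5 per 1000.
Lowest frequency is 14.9 at codon 2.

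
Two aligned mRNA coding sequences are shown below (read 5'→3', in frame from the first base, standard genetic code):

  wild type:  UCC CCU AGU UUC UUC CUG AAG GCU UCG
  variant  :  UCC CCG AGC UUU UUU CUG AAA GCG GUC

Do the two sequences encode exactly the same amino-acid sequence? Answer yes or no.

Codon 1: UCC Ser / UCC Ser — identical.
Codon 2: CCU Pro / CCG Pro — synonymous.
Codon 3: AGU Ser / AGC Ser — synonymous.
Codon 4: UUC Phe / UUU Phe — synonymous.
Codon 5: UUC Phe / UUU Phe — synonymous.
Codon 6: CUG Leu / CUG Leu — identical.
Codon 7: AAG Lys / AAA Lys — synonymous.
Codon 8: GCU Ala / GCG Ala — synonymous.
Codon 9: UCG Ser / GUC Val — nonsynonymous.
Nonsynonymous differences: 1 → different protein.

no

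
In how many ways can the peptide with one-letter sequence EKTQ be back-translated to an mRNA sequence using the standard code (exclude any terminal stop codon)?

32

Glu: 2 codons.
Lys: 2 codons.
Thr: 4 codons.
Gln: 2 codons.
2 × 2 × 4 × 2 = 32.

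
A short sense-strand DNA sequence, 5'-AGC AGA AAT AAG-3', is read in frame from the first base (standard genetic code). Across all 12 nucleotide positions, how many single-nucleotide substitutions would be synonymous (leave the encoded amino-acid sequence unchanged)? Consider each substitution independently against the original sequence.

Codon 1 (AGC, Ser): 1 synonymous substitution.
Codon 2 (AGA, Arg): 2 synonymous substitutions.
Codon 3 (AAT, Asn): 1 synonymous substitution.
Codon 4 (AAG, Lys): 1 synonymous substitution.
Total: 1 + 2 + 1 + 1 = 5.

5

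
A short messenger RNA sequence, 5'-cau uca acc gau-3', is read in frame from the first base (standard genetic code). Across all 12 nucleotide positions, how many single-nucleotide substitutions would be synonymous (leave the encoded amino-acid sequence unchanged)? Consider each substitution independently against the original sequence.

Codon 1 (CAU, His): 1 synonymous substitution.
Codon 2 (UCA, Ser): 3 synonymous substitutions.
Codon 3 (ACC, Thr): 3 synonymous substitutions.
Codon 4 (GAU, Asp): 1 synonymous substitution.
Total: 1 + 3 + 3 + 1 = 8.

8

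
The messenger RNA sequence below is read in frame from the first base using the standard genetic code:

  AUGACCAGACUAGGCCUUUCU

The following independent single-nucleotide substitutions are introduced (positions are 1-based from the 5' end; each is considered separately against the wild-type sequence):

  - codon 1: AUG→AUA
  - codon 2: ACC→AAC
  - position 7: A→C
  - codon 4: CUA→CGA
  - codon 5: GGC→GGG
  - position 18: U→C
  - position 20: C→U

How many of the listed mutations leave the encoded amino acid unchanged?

3

Codon 1: AUG (Met) → AUA (Ile) — missense.
Codon 2: ACC (Thr) → AAC (Asn) — missense.
Codon 3: AGA (Arg) → CGA (Arg) — synonymous.
Codon 4: CUA (Leu) → CGA (Arg) — missense.
Codon 5: GGC (Gly) → GGG (Gly) — synonymous.
Codon 6: CUU (Leu) → CUC (Leu) — synonymous.
Codon 7: UCU (Ser) → UUU (Phe) — missense.
Synonymous: 3 of 7.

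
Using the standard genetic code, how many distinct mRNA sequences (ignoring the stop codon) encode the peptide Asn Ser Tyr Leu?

Asn: 2 codons.
Ser: 6 codons.
Tyr: 2 codons.
Leu: 6 codons.
2 × 6 × 2 × 6 = 144.

144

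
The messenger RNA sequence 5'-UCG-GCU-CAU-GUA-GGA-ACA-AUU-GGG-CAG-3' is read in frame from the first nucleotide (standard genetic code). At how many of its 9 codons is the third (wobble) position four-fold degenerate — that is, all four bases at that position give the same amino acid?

6

Codon 1 UCG (Ser): third position 4-fold.
Codon 2 GCU (Ala): third position 4-fold.
Codon 3 CAU (His): third position 2-fold.
Codon 4 GUA (Val): third position 4-fold.
Codon 5 GGA (Gly): third position 4-fold.
Codon 6 ACA (Thr): third position 4-fold.
Codon 7 AUU (Ile): third position 3-fold.
Codon 8 GGG (Gly): third position 4-fold.
Codon 9 CAG (Gln): third position 2-fold.
Four-fold degenerate third positions: 6.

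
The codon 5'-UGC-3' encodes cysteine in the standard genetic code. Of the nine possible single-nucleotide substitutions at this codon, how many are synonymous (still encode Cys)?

1

Position 1: none → 0 synonymous.
Position 2: none → 0 synonymous.
Position 3: UGU → 1 synonymous.
Total: 0 + 0 + 1 = 1.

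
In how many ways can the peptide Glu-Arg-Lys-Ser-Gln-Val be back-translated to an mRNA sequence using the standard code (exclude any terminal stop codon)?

1152

Glu: 2 codons.
Arg: 6 codons.
Lys: 2 codons.
Ser: 6 codons.
Gln: 2 codons.
Val: 4 codons.
2 × 6 × 2 × 6 × 2 × 4 = 1152.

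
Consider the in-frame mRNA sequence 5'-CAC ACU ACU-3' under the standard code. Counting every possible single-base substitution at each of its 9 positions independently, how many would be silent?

Codon 1 (CAC, His): 1 synonymous substitution.
Codon 2 (ACU, Thr): 3 synonymous substitutions.
Codon 3 (ACU, Thr): 3 synonymous substitutions.
Total: 1 + 3 + 3 = 7.

7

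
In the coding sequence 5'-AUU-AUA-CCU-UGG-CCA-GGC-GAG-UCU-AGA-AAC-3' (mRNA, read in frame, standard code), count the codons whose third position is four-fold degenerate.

Codon 1 AUU (Ile): third position 3-fold.
Codon 2 AUA (Ile): third position 3-fold.
Codon 3 CCU (Pro): third position 4-fold.
Codon 4 UGG (Trp): third position 1-fold.
Codon 5 CCA (Pro): third position 4-fold.
Codon 6 GGC (Gly): third position 4-fold.
Codon 7 GAG (Glu): third position 2-fold.
Codon 8 UCU (Ser): third position 4-fold.
Codon 9 AGA (Arg): third position 2-fold.
Codon 10 AAC (Asn): third position 2-fold.
Four-fold degenerate third positions: 4.

4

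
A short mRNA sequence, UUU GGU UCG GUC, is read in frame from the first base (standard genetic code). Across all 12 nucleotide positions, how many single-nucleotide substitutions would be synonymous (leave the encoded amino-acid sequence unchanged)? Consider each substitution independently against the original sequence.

Codon 1 (UUU, Phe): 1 synonymous substitution.
Codon 2 (GGU, Gly): 3 synonymous substitutions.
Codon 3 (UCG, Ser): 3 synonymous substitutions.
Codon 4 (GUC, Val): 3 synonymous substitutions.
Total: 1 + 3 + 3 + 3 = 10.

10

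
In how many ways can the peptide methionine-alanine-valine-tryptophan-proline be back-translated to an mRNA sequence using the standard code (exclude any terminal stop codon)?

Met: 1 codon.
Ala: 4 codons.
Val: 4 codons.
Trp: 1 codon.
Pro: 4 codons.
1 × 4 × 4 × 1 × 4 = 64.

64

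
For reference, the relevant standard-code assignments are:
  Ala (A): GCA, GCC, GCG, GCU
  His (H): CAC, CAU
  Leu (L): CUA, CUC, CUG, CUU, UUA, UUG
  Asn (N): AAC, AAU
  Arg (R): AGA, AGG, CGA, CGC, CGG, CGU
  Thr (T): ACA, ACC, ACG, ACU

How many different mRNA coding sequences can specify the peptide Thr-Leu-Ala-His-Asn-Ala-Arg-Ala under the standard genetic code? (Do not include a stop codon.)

36864

Thr: 4 codons.
Leu: 6 codons.
Ala: 4 codons.
His: 2 codons.
Asn: 2 codons.
Ala: 4 codons.
Arg: 6 codons.
Ala: 4 codons.
4 × 6 × 4 × 2 × 2 × 4 × 6 × 4 = 36864.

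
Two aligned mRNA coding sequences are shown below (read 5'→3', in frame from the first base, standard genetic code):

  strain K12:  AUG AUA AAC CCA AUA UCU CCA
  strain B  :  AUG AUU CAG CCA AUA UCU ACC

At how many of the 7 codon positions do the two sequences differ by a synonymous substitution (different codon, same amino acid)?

Codon 1: AUG Met / AUG Met — identical.
Codon 2: AUA Ile / AUU Ile — synonymous.
Codon 3: AAC Asn / CAG Gln — nonsynonymous.
Codon 4: CCA Pro / CCA Pro — identical.
Codon 5: AUA Ile / AUA Ile — identical.
Codon 6: UCU Ser / UCU Ser — identical.
Codon 7: CCA Pro / ACC Thr — nonsynonymous.
Synonymous differences: 1.

1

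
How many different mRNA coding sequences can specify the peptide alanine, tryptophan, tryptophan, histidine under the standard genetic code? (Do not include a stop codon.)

Ala: 4 codons.
Trp: 1 codon.
Trp: 1 codon.
His: 2 codons.
4 × 1 × 1 × 2 = 8.

8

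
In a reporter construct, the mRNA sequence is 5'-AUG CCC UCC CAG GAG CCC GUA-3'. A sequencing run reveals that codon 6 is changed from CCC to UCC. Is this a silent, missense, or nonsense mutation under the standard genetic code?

Position 16 falls in codon 6: CCC → Pro.
After the substitution the codon is UCC → Ser.
Pro ≠ Ser, so this is a missense mutation.

missense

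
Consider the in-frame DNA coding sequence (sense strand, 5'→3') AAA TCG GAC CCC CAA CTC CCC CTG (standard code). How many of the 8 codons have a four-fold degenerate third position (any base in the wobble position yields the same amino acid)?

Codon 1 AAA (Lys): third position 2-fold.
Codon 2 TCG (Ser): third position 4-fold.
Codon 3 GAC (Asp): third position 2-fold.
Codon 4 CCC (Pro): third position 4-fold.
Codon 5 CAA (Gln): third position 2-fold.
Codon 6 CTC (Leu): third position 4-fold.
Codon 7 CCC (Pro): third position 4-fold.
Codon 8 CTG (Leu): third position 4-fold.
Four-fold degenerate third positions: 5.

5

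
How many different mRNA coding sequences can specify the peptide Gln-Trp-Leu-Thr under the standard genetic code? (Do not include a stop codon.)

48

Gln: 2 codons.
Trp: 1 codon.
Leu: 6 codons.
Thr: 4 codons.
2 × 1 × 6 × 4 = 48.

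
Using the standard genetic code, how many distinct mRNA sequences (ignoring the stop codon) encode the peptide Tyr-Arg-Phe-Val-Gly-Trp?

384

Tyr: 2 codons.
Arg: 6 codons.
Phe: 2 codons.
Val: 4 codons.
Gly: 4 codons.
Trp: 1 codon.
2 × 6 × 2 × 4 × 4 × 1 = 384.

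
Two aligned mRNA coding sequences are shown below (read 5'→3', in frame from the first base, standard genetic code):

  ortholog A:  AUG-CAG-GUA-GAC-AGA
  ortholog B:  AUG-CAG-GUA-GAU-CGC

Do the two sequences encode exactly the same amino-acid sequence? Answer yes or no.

Codon 1: AUG Met / AUG Met — identical.
Codon 2: CAG Gln / CAG Gln — identical.
Codon 3: GUA Val / GUA Val — identical.
Codon 4: GAC Asp / GAU Asp — synonymous.
Codon 5: AGA Arg / CGC Arg — synonymous.
Nonsynonymous differences: 0 → same protein.

yes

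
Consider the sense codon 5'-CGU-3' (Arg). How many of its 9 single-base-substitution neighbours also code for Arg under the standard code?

Position 1: none → 0 synonymous.
Position 2: none → 0 synonymous.
Position 3: CGC, CGA, CGG → 3 synonymous.
Total: 0 + 0 + 3 = 3.

3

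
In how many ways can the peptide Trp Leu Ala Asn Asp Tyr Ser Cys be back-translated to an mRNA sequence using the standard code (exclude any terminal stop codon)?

2304

Trp: 1 codon.
Leu: 6 codons.
Ala: 4 codons.
Asn: 2 codons.
Asp: 2 codons.
Tyr: 2 codons.
Ser: 6 codons.
Cys: 2 codons.
1 × 6 × 4 × 2 × 2 × 2 × 6 × 2 = 2304.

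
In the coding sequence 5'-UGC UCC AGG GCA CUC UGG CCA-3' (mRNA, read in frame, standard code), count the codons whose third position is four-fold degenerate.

Codon 1 UGC (Cys): third position 2-fold.
Codon 2 UCC (Ser): third position 4-fold.
Codon 3 AGG (Arg): third position 2-fold.
Codon 4 GCA (Ala): third position 4-fold.
Codon 5 CUC (Leu): third position 4-fold.
Codon 6 UGG (Trp): third position 1-fold.
Codon 7 CCA (Pro): third position 4-fold.
Four-fold degenerate third positions: 4.

4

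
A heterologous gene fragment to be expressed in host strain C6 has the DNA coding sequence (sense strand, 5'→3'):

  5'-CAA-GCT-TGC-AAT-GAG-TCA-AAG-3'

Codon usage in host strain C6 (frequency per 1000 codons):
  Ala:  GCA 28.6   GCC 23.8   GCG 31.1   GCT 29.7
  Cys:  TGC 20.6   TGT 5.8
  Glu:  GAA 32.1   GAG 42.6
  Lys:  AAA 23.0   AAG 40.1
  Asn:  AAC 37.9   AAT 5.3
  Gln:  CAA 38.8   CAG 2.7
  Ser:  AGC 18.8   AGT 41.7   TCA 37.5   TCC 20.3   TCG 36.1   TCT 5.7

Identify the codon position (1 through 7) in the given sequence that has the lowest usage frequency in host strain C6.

4

Codon 1 CAA (Gln): 38.8 per 1000.
Codon 2 GCT (Ala): 29.7 per 1000.
Codon 3 TGC (Cys): 20.6 per 1000.
Codon 4 AAT (Asn): 5.3 per 1000.
Codon 5 GAG (Glu): 42.6 per 1000.
Codon 6 TCA (Ser): 37.5 per 1000.
Codon 7 AAG (Lys): 40.1 per 1000.
Lowest frequency is 5.3 at codon 4.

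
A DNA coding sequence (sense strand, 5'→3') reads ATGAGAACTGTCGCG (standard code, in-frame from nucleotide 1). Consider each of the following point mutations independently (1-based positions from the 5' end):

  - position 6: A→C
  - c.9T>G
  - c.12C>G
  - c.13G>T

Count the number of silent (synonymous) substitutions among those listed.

2

Codon 2: AGA (Arg) → AGC (Ser) — missense.
Codon 3: ACT (Thr) → ACG (Thr) — synonymous.
Codon 4: GTC (Val) → GTG (Val) — synonymous.
Codon 5: GCG (Ala) → TCG (Ser) — missense.
Synonymous: 2 of 4.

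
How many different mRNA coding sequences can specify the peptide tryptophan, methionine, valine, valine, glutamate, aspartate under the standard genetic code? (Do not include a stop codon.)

Trp: 1 codon.
Met: 1 codon.
Val: 4 codons.
Val: 4 codons.
Glu: 2 codons.
Asp: 2 codons.
1 × 1 × 4 × 4 × 2 × 2 = 64.

64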